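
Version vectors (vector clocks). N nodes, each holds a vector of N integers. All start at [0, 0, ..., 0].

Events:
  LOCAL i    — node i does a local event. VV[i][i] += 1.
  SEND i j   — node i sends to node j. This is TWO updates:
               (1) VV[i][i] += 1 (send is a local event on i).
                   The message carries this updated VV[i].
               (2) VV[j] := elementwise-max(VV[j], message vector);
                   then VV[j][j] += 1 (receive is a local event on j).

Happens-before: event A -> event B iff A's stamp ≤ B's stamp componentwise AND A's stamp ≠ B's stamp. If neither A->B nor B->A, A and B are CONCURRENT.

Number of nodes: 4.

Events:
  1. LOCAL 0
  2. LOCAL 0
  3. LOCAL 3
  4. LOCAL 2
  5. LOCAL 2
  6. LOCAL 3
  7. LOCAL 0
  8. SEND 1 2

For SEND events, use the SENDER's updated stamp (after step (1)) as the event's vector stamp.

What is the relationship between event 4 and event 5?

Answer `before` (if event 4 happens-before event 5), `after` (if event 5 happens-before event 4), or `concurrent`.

Answer: before

Derivation:
Initial: VV[0]=[0, 0, 0, 0]
Initial: VV[1]=[0, 0, 0, 0]
Initial: VV[2]=[0, 0, 0, 0]
Initial: VV[3]=[0, 0, 0, 0]
Event 1: LOCAL 0: VV[0][0]++ -> VV[0]=[1, 0, 0, 0]
Event 2: LOCAL 0: VV[0][0]++ -> VV[0]=[2, 0, 0, 0]
Event 3: LOCAL 3: VV[3][3]++ -> VV[3]=[0, 0, 0, 1]
Event 4: LOCAL 2: VV[2][2]++ -> VV[2]=[0, 0, 1, 0]
Event 5: LOCAL 2: VV[2][2]++ -> VV[2]=[0, 0, 2, 0]
Event 6: LOCAL 3: VV[3][3]++ -> VV[3]=[0, 0, 0, 2]
Event 7: LOCAL 0: VV[0][0]++ -> VV[0]=[3, 0, 0, 0]
Event 8: SEND 1->2: VV[1][1]++ -> VV[1]=[0, 1, 0, 0], msg_vec=[0, 1, 0, 0]; VV[2]=max(VV[2],msg_vec) then VV[2][2]++ -> VV[2]=[0, 1, 3, 0]
Event 4 stamp: [0, 0, 1, 0]
Event 5 stamp: [0, 0, 2, 0]
[0, 0, 1, 0] <= [0, 0, 2, 0]? True
[0, 0, 2, 0] <= [0, 0, 1, 0]? False
Relation: before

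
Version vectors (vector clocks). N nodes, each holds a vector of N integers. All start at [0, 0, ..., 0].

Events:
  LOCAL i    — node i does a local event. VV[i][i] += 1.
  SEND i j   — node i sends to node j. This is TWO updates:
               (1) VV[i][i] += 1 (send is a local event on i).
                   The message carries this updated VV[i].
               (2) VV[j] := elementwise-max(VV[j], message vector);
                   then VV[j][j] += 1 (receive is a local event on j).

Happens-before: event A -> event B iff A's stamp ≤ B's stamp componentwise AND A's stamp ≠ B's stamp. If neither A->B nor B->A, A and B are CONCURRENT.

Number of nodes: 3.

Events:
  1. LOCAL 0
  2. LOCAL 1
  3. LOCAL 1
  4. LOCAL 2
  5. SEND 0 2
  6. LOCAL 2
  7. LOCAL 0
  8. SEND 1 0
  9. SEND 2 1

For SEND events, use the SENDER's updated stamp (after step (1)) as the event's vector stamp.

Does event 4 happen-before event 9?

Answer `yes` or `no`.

Answer: yes

Derivation:
Initial: VV[0]=[0, 0, 0]
Initial: VV[1]=[0, 0, 0]
Initial: VV[2]=[0, 0, 0]
Event 1: LOCAL 0: VV[0][0]++ -> VV[0]=[1, 0, 0]
Event 2: LOCAL 1: VV[1][1]++ -> VV[1]=[0, 1, 0]
Event 3: LOCAL 1: VV[1][1]++ -> VV[1]=[0, 2, 0]
Event 4: LOCAL 2: VV[2][2]++ -> VV[2]=[0, 0, 1]
Event 5: SEND 0->2: VV[0][0]++ -> VV[0]=[2, 0, 0], msg_vec=[2, 0, 0]; VV[2]=max(VV[2],msg_vec) then VV[2][2]++ -> VV[2]=[2, 0, 2]
Event 6: LOCAL 2: VV[2][2]++ -> VV[2]=[2, 0, 3]
Event 7: LOCAL 0: VV[0][0]++ -> VV[0]=[3, 0, 0]
Event 8: SEND 1->0: VV[1][1]++ -> VV[1]=[0, 3, 0], msg_vec=[0, 3, 0]; VV[0]=max(VV[0],msg_vec) then VV[0][0]++ -> VV[0]=[4, 3, 0]
Event 9: SEND 2->1: VV[2][2]++ -> VV[2]=[2, 0, 4], msg_vec=[2, 0, 4]; VV[1]=max(VV[1],msg_vec) then VV[1][1]++ -> VV[1]=[2, 4, 4]
Event 4 stamp: [0, 0, 1]
Event 9 stamp: [2, 0, 4]
[0, 0, 1] <= [2, 0, 4]? True. Equal? False. Happens-before: True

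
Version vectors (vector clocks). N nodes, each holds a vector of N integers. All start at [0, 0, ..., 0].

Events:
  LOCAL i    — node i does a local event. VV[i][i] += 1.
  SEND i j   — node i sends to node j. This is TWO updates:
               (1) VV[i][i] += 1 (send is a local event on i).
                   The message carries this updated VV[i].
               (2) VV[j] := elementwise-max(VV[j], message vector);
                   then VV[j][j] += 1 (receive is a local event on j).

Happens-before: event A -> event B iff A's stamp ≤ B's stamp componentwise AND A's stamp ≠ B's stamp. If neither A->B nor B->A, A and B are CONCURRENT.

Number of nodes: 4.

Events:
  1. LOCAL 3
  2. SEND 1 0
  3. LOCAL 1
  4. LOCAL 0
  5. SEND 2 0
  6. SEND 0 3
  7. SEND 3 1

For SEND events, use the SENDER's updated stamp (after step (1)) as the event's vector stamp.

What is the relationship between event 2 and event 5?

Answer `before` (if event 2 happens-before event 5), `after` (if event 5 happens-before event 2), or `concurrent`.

Answer: concurrent

Derivation:
Initial: VV[0]=[0, 0, 0, 0]
Initial: VV[1]=[0, 0, 0, 0]
Initial: VV[2]=[0, 0, 0, 0]
Initial: VV[3]=[0, 0, 0, 0]
Event 1: LOCAL 3: VV[3][3]++ -> VV[3]=[0, 0, 0, 1]
Event 2: SEND 1->0: VV[1][1]++ -> VV[1]=[0, 1, 0, 0], msg_vec=[0, 1, 0, 0]; VV[0]=max(VV[0],msg_vec) then VV[0][0]++ -> VV[0]=[1, 1, 0, 0]
Event 3: LOCAL 1: VV[1][1]++ -> VV[1]=[0, 2, 0, 0]
Event 4: LOCAL 0: VV[0][0]++ -> VV[0]=[2, 1, 0, 0]
Event 5: SEND 2->0: VV[2][2]++ -> VV[2]=[0, 0, 1, 0], msg_vec=[0, 0, 1, 0]; VV[0]=max(VV[0],msg_vec) then VV[0][0]++ -> VV[0]=[3, 1, 1, 0]
Event 6: SEND 0->3: VV[0][0]++ -> VV[0]=[4, 1, 1, 0], msg_vec=[4, 1, 1, 0]; VV[3]=max(VV[3],msg_vec) then VV[3][3]++ -> VV[3]=[4, 1, 1, 2]
Event 7: SEND 3->1: VV[3][3]++ -> VV[3]=[4, 1, 1, 3], msg_vec=[4, 1, 1, 3]; VV[1]=max(VV[1],msg_vec) then VV[1][1]++ -> VV[1]=[4, 3, 1, 3]
Event 2 stamp: [0, 1, 0, 0]
Event 5 stamp: [0, 0, 1, 0]
[0, 1, 0, 0] <= [0, 0, 1, 0]? False
[0, 0, 1, 0] <= [0, 1, 0, 0]? False
Relation: concurrent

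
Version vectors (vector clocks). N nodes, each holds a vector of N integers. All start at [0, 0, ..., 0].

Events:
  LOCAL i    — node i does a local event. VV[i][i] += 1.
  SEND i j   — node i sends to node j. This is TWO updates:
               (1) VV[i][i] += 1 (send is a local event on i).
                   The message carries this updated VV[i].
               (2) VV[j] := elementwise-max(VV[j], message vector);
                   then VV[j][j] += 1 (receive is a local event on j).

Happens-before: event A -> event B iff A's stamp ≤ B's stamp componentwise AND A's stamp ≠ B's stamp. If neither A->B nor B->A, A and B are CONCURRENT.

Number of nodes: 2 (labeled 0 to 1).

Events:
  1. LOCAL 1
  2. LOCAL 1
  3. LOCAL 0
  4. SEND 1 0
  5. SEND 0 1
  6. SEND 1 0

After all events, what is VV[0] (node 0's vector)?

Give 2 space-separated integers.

Initial: VV[0]=[0, 0]
Initial: VV[1]=[0, 0]
Event 1: LOCAL 1: VV[1][1]++ -> VV[1]=[0, 1]
Event 2: LOCAL 1: VV[1][1]++ -> VV[1]=[0, 2]
Event 3: LOCAL 0: VV[0][0]++ -> VV[0]=[1, 0]
Event 4: SEND 1->0: VV[1][1]++ -> VV[1]=[0, 3], msg_vec=[0, 3]; VV[0]=max(VV[0],msg_vec) then VV[0][0]++ -> VV[0]=[2, 3]
Event 5: SEND 0->1: VV[0][0]++ -> VV[0]=[3, 3], msg_vec=[3, 3]; VV[1]=max(VV[1],msg_vec) then VV[1][1]++ -> VV[1]=[3, 4]
Event 6: SEND 1->0: VV[1][1]++ -> VV[1]=[3, 5], msg_vec=[3, 5]; VV[0]=max(VV[0],msg_vec) then VV[0][0]++ -> VV[0]=[4, 5]
Final vectors: VV[0]=[4, 5]; VV[1]=[3, 5]

Answer: 4 5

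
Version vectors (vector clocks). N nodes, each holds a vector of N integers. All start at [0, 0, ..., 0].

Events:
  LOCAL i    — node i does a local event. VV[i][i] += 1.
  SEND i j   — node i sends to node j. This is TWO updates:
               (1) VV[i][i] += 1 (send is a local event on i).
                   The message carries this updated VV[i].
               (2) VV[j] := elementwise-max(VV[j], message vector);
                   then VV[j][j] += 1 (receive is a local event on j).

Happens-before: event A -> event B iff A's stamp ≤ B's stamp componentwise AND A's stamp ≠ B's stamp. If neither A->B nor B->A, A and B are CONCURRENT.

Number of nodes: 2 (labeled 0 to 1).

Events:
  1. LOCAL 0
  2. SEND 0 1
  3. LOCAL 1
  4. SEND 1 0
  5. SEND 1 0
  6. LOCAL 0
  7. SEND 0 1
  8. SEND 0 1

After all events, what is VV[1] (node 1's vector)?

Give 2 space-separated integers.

Answer: 7 6

Derivation:
Initial: VV[0]=[0, 0]
Initial: VV[1]=[0, 0]
Event 1: LOCAL 0: VV[0][0]++ -> VV[0]=[1, 0]
Event 2: SEND 0->1: VV[0][0]++ -> VV[0]=[2, 0], msg_vec=[2, 0]; VV[1]=max(VV[1],msg_vec) then VV[1][1]++ -> VV[1]=[2, 1]
Event 3: LOCAL 1: VV[1][1]++ -> VV[1]=[2, 2]
Event 4: SEND 1->0: VV[1][1]++ -> VV[1]=[2, 3], msg_vec=[2, 3]; VV[0]=max(VV[0],msg_vec) then VV[0][0]++ -> VV[0]=[3, 3]
Event 5: SEND 1->0: VV[1][1]++ -> VV[1]=[2, 4], msg_vec=[2, 4]; VV[0]=max(VV[0],msg_vec) then VV[0][0]++ -> VV[0]=[4, 4]
Event 6: LOCAL 0: VV[0][0]++ -> VV[0]=[5, 4]
Event 7: SEND 0->1: VV[0][0]++ -> VV[0]=[6, 4], msg_vec=[6, 4]; VV[1]=max(VV[1],msg_vec) then VV[1][1]++ -> VV[1]=[6, 5]
Event 8: SEND 0->1: VV[0][0]++ -> VV[0]=[7, 4], msg_vec=[7, 4]; VV[1]=max(VV[1],msg_vec) then VV[1][1]++ -> VV[1]=[7, 6]
Final vectors: VV[0]=[7, 4]; VV[1]=[7, 6]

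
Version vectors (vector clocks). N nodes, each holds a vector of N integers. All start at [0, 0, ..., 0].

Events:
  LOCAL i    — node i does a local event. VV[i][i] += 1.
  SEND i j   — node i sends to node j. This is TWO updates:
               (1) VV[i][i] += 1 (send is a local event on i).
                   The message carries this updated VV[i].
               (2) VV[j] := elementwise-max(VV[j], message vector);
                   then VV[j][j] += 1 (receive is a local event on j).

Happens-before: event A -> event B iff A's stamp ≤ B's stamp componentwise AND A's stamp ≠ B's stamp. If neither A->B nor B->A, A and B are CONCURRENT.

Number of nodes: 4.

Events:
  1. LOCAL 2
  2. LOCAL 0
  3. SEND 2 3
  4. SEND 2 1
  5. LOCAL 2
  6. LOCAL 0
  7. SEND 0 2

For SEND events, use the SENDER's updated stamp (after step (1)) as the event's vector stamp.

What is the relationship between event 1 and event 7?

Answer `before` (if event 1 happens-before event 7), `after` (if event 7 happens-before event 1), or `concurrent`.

Answer: concurrent

Derivation:
Initial: VV[0]=[0, 0, 0, 0]
Initial: VV[1]=[0, 0, 0, 0]
Initial: VV[2]=[0, 0, 0, 0]
Initial: VV[3]=[0, 0, 0, 0]
Event 1: LOCAL 2: VV[2][2]++ -> VV[2]=[0, 0, 1, 0]
Event 2: LOCAL 0: VV[0][0]++ -> VV[0]=[1, 0, 0, 0]
Event 3: SEND 2->3: VV[2][2]++ -> VV[2]=[0, 0, 2, 0], msg_vec=[0, 0, 2, 0]; VV[3]=max(VV[3],msg_vec) then VV[3][3]++ -> VV[3]=[0, 0, 2, 1]
Event 4: SEND 2->1: VV[2][2]++ -> VV[2]=[0, 0, 3, 0], msg_vec=[0, 0, 3, 0]; VV[1]=max(VV[1],msg_vec) then VV[1][1]++ -> VV[1]=[0, 1, 3, 0]
Event 5: LOCAL 2: VV[2][2]++ -> VV[2]=[0, 0, 4, 0]
Event 6: LOCAL 0: VV[0][0]++ -> VV[0]=[2, 0, 0, 0]
Event 7: SEND 0->2: VV[0][0]++ -> VV[0]=[3, 0, 0, 0], msg_vec=[3, 0, 0, 0]; VV[2]=max(VV[2],msg_vec) then VV[2][2]++ -> VV[2]=[3, 0, 5, 0]
Event 1 stamp: [0, 0, 1, 0]
Event 7 stamp: [3, 0, 0, 0]
[0, 0, 1, 0] <= [3, 0, 0, 0]? False
[3, 0, 0, 0] <= [0, 0, 1, 0]? False
Relation: concurrent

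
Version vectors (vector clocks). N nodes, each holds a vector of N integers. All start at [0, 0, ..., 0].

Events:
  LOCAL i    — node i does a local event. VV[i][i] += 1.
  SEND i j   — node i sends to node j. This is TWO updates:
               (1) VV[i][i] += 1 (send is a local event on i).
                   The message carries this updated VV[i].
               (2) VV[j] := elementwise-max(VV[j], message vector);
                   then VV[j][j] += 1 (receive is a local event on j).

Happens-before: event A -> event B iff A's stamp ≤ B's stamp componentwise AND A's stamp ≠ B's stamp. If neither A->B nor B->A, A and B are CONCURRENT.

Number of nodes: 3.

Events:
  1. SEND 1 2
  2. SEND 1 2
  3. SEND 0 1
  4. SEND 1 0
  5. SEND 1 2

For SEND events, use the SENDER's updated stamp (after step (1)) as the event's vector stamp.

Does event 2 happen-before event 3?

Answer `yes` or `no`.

Answer: no

Derivation:
Initial: VV[0]=[0, 0, 0]
Initial: VV[1]=[0, 0, 0]
Initial: VV[2]=[0, 0, 0]
Event 1: SEND 1->2: VV[1][1]++ -> VV[1]=[0, 1, 0], msg_vec=[0, 1, 0]; VV[2]=max(VV[2],msg_vec) then VV[2][2]++ -> VV[2]=[0, 1, 1]
Event 2: SEND 1->2: VV[1][1]++ -> VV[1]=[0, 2, 0], msg_vec=[0, 2, 0]; VV[2]=max(VV[2],msg_vec) then VV[2][2]++ -> VV[2]=[0, 2, 2]
Event 3: SEND 0->1: VV[0][0]++ -> VV[0]=[1, 0, 0], msg_vec=[1, 0, 0]; VV[1]=max(VV[1],msg_vec) then VV[1][1]++ -> VV[1]=[1, 3, 0]
Event 4: SEND 1->0: VV[1][1]++ -> VV[1]=[1, 4, 0], msg_vec=[1, 4, 0]; VV[0]=max(VV[0],msg_vec) then VV[0][0]++ -> VV[0]=[2, 4, 0]
Event 5: SEND 1->2: VV[1][1]++ -> VV[1]=[1, 5, 0], msg_vec=[1, 5, 0]; VV[2]=max(VV[2],msg_vec) then VV[2][2]++ -> VV[2]=[1, 5, 3]
Event 2 stamp: [0, 2, 0]
Event 3 stamp: [1, 0, 0]
[0, 2, 0] <= [1, 0, 0]? False. Equal? False. Happens-before: False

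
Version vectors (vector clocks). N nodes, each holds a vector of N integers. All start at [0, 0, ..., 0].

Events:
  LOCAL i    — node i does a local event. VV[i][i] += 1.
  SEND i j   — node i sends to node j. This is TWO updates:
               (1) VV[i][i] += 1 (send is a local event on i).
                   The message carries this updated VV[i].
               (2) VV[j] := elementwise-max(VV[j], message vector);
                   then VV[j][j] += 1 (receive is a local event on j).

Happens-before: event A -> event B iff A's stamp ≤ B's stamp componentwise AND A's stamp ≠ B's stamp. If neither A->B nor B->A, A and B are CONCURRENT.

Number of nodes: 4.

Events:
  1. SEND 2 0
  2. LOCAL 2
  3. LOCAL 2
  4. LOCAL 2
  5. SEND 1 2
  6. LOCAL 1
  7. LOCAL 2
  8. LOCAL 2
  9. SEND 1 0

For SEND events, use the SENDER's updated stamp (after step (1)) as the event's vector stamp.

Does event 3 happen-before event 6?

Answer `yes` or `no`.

Initial: VV[0]=[0, 0, 0, 0]
Initial: VV[1]=[0, 0, 0, 0]
Initial: VV[2]=[0, 0, 0, 0]
Initial: VV[3]=[0, 0, 0, 0]
Event 1: SEND 2->0: VV[2][2]++ -> VV[2]=[0, 0, 1, 0], msg_vec=[0, 0, 1, 0]; VV[0]=max(VV[0],msg_vec) then VV[0][0]++ -> VV[0]=[1, 0, 1, 0]
Event 2: LOCAL 2: VV[2][2]++ -> VV[2]=[0, 0, 2, 0]
Event 3: LOCAL 2: VV[2][2]++ -> VV[2]=[0, 0, 3, 0]
Event 4: LOCAL 2: VV[2][2]++ -> VV[2]=[0, 0, 4, 0]
Event 5: SEND 1->2: VV[1][1]++ -> VV[1]=[0, 1, 0, 0], msg_vec=[0, 1, 0, 0]; VV[2]=max(VV[2],msg_vec) then VV[2][2]++ -> VV[2]=[0, 1, 5, 0]
Event 6: LOCAL 1: VV[1][1]++ -> VV[1]=[0, 2, 0, 0]
Event 7: LOCAL 2: VV[2][2]++ -> VV[2]=[0, 1, 6, 0]
Event 8: LOCAL 2: VV[2][2]++ -> VV[2]=[0, 1, 7, 0]
Event 9: SEND 1->0: VV[1][1]++ -> VV[1]=[0, 3, 0, 0], msg_vec=[0, 3, 0, 0]; VV[0]=max(VV[0],msg_vec) then VV[0][0]++ -> VV[0]=[2, 3, 1, 0]
Event 3 stamp: [0, 0, 3, 0]
Event 6 stamp: [0, 2, 0, 0]
[0, 0, 3, 0] <= [0, 2, 0, 0]? False. Equal? False. Happens-before: False

Answer: no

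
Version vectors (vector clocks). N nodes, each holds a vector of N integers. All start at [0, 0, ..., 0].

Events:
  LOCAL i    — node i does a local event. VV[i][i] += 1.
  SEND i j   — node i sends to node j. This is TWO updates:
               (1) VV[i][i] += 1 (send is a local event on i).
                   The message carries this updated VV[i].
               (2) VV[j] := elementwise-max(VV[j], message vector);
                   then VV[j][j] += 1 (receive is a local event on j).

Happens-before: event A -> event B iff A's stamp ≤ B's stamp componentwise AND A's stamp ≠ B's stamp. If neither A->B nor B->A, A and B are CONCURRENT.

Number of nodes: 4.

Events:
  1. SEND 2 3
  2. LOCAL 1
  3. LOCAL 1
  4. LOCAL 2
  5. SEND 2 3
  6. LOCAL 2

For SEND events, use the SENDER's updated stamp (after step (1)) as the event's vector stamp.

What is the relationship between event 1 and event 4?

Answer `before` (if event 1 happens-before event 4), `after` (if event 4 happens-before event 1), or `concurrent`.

Answer: before

Derivation:
Initial: VV[0]=[0, 0, 0, 0]
Initial: VV[1]=[0, 0, 0, 0]
Initial: VV[2]=[0, 0, 0, 0]
Initial: VV[3]=[0, 0, 0, 0]
Event 1: SEND 2->3: VV[2][2]++ -> VV[2]=[0, 0, 1, 0], msg_vec=[0, 0, 1, 0]; VV[3]=max(VV[3],msg_vec) then VV[3][3]++ -> VV[3]=[0, 0, 1, 1]
Event 2: LOCAL 1: VV[1][1]++ -> VV[1]=[0, 1, 0, 0]
Event 3: LOCAL 1: VV[1][1]++ -> VV[1]=[0, 2, 0, 0]
Event 4: LOCAL 2: VV[2][2]++ -> VV[2]=[0, 0, 2, 0]
Event 5: SEND 2->3: VV[2][2]++ -> VV[2]=[0, 0, 3, 0], msg_vec=[0, 0, 3, 0]; VV[3]=max(VV[3],msg_vec) then VV[3][3]++ -> VV[3]=[0, 0, 3, 2]
Event 6: LOCAL 2: VV[2][2]++ -> VV[2]=[0, 0, 4, 0]
Event 1 stamp: [0, 0, 1, 0]
Event 4 stamp: [0, 0, 2, 0]
[0, 0, 1, 0] <= [0, 0, 2, 0]? True
[0, 0, 2, 0] <= [0, 0, 1, 0]? False
Relation: before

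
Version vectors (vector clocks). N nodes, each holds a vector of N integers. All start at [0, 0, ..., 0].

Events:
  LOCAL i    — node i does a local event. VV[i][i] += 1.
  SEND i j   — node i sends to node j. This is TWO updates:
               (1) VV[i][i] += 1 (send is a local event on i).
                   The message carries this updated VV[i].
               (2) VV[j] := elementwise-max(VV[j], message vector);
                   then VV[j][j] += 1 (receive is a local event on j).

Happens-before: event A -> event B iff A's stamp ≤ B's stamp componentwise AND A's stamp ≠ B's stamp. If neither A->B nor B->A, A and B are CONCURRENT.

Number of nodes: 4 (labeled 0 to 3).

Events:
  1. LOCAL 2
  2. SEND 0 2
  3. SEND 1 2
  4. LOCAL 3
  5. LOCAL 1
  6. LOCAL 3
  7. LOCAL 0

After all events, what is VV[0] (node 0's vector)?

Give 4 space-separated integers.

Answer: 2 0 0 0

Derivation:
Initial: VV[0]=[0, 0, 0, 0]
Initial: VV[1]=[0, 0, 0, 0]
Initial: VV[2]=[0, 0, 0, 0]
Initial: VV[3]=[0, 0, 0, 0]
Event 1: LOCAL 2: VV[2][2]++ -> VV[2]=[0, 0, 1, 0]
Event 2: SEND 0->2: VV[0][0]++ -> VV[0]=[1, 0, 0, 0], msg_vec=[1, 0, 0, 0]; VV[2]=max(VV[2],msg_vec) then VV[2][2]++ -> VV[2]=[1, 0, 2, 0]
Event 3: SEND 1->2: VV[1][1]++ -> VV[1]=[0, 1, 0, 0], msg_vec=[0, 1, 0, 0]; VV[2]=max(VV[2],msg_vec) then VV[2][2]++ -> VV[2]=[1, 1, 3, 0]
Event 4: LOCAL 3: VV[3][3]++ -> VV[3]=[0, 0, 0, 1]
Event 5: LOCAL 1: VV[1][1]++ -> VV[1]=[0, 2, 0, 0]
Event 6: LOCAL 3: VV[3][3]++ -> VV[3]=[0, 0, 0, 2]
Event 7: LOCAL 0: VV[0][0]++ -> VV[0]=[2, 0, 0, 0]
Final vectors: VV[0]=[2, 0, 0, 0]; VV[1]=[0, 2, 0, 0]; VV[2]=[1, 1, 3, 0]; VV[3]=[0, 0, 0, 2]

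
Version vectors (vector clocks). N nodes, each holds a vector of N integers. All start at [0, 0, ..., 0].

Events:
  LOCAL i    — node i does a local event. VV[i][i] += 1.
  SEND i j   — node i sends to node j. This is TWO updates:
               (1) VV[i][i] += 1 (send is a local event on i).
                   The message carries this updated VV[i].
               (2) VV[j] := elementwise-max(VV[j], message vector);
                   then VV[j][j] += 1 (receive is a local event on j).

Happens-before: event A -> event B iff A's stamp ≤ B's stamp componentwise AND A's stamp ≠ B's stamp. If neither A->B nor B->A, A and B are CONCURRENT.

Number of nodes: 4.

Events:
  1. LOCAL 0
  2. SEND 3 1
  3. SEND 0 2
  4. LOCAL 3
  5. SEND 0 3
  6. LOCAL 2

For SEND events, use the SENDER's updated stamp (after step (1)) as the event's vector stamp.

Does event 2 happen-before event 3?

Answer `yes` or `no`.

Initial: VV[0]=[0, 0, 0, 0]
Initial: VV[1]=[0, 0, 0, 0]
Initial: VV[2]=[0, 0, 0, 0]
Initial: VV[3]=[0, 0, 0, 0]
Event 1: LOCAL 0: VV[0][0]++ -> VV[0]=[1, 0, 0, 0]
Event 2: SEND 3->1: VV[3][3]++ -> VV[3]=[0, 0, 0, 1], msg_vec=[0, 0, 0, 1]; VV[1]=max(VV[1],msg_vec) then VV[1][1]++ -> VV[1]=[0, 1, 0, 1]
Event 3: SEND 0->2: VV[0][0]++ -> VV[0]=[2, 0, 0, 0], msg_vec=[2, 0, 0, 0]; VV[2]=max(VV[2],msg_vec) then VV[2][2]++ -> VV[2]=[2, 0, 1, 0]
Event 4: LOCAL 3: VV[3][3]++ -> VV[3]=[0, 0, 0, 2]
Event 5: SEND 0->3: VV[0][0]++ -> VV[0]=[3, 0, 0, 0], msg_vec=[3, 0, 0, 0]; VV[3]=max(VV[3],msg_vec) then VV[3][3]++ -> VV[3]=[3, 0, 0, 3]
Event 6: LOCAL 2: VV[2][2]++ -> VV[2]=[2, 0, 2, 0]
Event 2 stamp: [0, 0, 0, 1]
Event 3 stamp: [2, 0, 0, 0]
[0, 0, 0, 1] <= [2, 0, 0, 0]? False. Equal? False. Happens-before: False

Answer: no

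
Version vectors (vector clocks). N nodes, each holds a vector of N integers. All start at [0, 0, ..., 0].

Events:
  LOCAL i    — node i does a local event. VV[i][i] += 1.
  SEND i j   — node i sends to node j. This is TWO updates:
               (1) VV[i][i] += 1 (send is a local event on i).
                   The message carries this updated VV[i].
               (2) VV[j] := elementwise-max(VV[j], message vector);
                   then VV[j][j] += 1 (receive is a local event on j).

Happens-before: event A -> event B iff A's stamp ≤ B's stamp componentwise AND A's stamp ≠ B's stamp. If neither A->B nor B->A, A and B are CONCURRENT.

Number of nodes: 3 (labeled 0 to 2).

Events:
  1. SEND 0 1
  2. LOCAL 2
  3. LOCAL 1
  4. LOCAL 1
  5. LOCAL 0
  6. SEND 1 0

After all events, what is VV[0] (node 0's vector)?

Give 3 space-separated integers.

Answer: 3 4 0

Derivation:
Initial: VV[0]=[0, 0, 0]
Initial: VV[1]=[0, 0, 0]
Initial: VV[2]=[0, 0, 0]
Event 1: SEND 0->1: VV[0][0]++ -> VV[0]=[1, 0, 0], msg_vec=[1, 0, 0]; VV[1]=max(VV[1],msg_vec) then VV[1][1]++ -> VV[1]=[1, 1, 0]
Event 2: LOCAL 2: VV[2][2]++ -> VV[2]=[0, 0, 1]
Event 3: LOCAL 1: VV[1][1]++ -> VV[1]=[1, 2, 0]
Event 4: LOCAL 1: VV[1][1]++ -> VV[1]=[1, 3, 0]
Event 5: LOCAL 0: VV[0][0]++ -> VV[0]=[2, 0, 0]
Event 6: SEND 1->0: VV[1][1]++ -> VV[1]=[1, 4, 0], msg_vec=[1, 4, 0]; VV[0]=max(VV[0],msg_vec) then VV[0][0]++ -> VV[0]=[3, 4, 0]
Final vectors: VV[0]=[3, 4, 0]; VV[1]=[1, 4, 0]; VV[2]=[0, 0, 1]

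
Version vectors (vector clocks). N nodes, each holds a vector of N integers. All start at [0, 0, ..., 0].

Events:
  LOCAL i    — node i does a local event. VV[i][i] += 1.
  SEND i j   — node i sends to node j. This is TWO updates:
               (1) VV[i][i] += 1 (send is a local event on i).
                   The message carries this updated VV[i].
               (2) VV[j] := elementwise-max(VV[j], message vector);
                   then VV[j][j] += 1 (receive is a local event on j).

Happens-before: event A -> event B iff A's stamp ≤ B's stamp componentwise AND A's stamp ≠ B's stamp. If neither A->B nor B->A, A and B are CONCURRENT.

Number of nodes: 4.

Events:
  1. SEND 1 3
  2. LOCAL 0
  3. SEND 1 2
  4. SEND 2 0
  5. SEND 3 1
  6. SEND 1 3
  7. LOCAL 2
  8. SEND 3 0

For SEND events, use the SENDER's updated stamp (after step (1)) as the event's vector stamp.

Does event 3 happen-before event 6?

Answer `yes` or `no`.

Initial: VV[0]=[0, 0, 0, 0]
Initial: VV[1]=[0, 0, 0, 0]
Initial: VV[2]=[0, 0, 0, 0]
Initial: VV[3]=[0, 0, 0, 0]
Event 1: SEND 1->3: VV[1][1]++ -> VV[1]=[0, 1, 0, 0], msg_vec=[0, 1, 0, 0]; VV[3]=max(VV[3],msg_vec) then VV[3][3]++ -> VV[3]=[0, 1, 0, 1]
Event 2: LOCAL 0: VV[0][0]++ -> VV[0]=[1, 0, 0, 0]
Event 3: SEND 1->2: VV[1][1]++ -> VV[1]=[0, 2, 0, 0], msg_vec=[0, 2, 0, 0]; VV[2]=max(VV[2],msg_vec) then VV[2][2]++ -> VV[2]=[0, 2, 1, 0]
Event 4: SEND 2->0: VV[2][2]++ -> VV[2]=[0, 2, 2, 0], msg_vec=[0, 2, 2, 0]; VV[0]=max(VV[0],msg_vec) then VV[0][0]++ -> VV[0]=[2, 2, 2, 0]
Event 5: SEND 3->1: VV[3][3]++ -> VV[3]=[0, 1, 0, 2], msg_vec=[0, 1, 0, 2]; VV[1]=max(VV[1],msg_vec) then VV[1][1]++ -> VV[1]=[0, 3, 0, 2]
Event 6: SEND 1->3: VV[1][1]++ -> VV[1]=[0, 4, 0, 2], msg_vec=[0, 4, 0, 2]; VV[3]=max(VV[3],msg_vec) then VV[3][3]++ -> VV[3]=[0, 4, 0, 3]
Event 7: LOCAL 2: VV[2][2]++ -> VV[2]=[0, 2, 3, 0]
Event 8: SEND 3->0: VV[3][3]++ -> VV[3]=[0, 4, 0, 4], msg_vec=[0, 4, 0, 4]; VV[0]=max(VV[0],msg_vec) then VV[0][0]++ -> VV[0]=[3, 4, 2, 4]
Event 3 stamp: [0, 2, 0, 0]
Event 6 stamp: [0, 4, 0, 2]
[0, 2, 0, 0] <= [0, 4, 0, 2]? True. Equal? False. Happens-before: True

Answer: yes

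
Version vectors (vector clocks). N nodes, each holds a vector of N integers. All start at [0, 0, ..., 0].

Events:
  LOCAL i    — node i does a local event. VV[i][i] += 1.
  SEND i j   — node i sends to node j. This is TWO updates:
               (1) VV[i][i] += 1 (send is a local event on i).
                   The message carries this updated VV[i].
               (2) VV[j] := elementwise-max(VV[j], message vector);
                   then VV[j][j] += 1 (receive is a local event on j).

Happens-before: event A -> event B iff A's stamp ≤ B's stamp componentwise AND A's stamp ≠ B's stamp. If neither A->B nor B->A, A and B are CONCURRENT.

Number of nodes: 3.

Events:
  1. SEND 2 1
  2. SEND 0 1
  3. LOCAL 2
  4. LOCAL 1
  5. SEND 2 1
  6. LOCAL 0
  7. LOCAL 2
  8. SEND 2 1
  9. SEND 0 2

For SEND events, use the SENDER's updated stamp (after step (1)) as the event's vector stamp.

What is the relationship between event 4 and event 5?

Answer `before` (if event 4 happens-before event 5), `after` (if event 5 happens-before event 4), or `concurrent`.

Answer: concurrent

Derivation:
Initial: VV[0]=[0, 0, 0]
Initial: VV[1]=[0, 0, 0]
Initial: VV[2]=[0, 0, 0]
Event 1: SEND 2->1: VV[2][2]++ -> VV[2]=[0, 0, 1], msg_vec=[0, 0, 1]; VV[1]=max(VV[1],msg_vec) then VV[1][1]++ -> VV[1]=[0, 1, 1]
Event 2: SEND 0->1: VV[0][0]++ -> VV[0]=[1, 0, 0], msg_vec=[1, 0, 0]; VV[1]=max(VV[1],msg_vec) then VV[1][1]++ -> VV[1]=[1, 2, 1]
Event 3: LOCAL 2: VV[2][2]++ -> VV[2]=[0, 0, 2]
Event 4: LOCAL 1: VV[1][1]++ -> VV[1]=[1, 3, 1]
Event 5: SEND 2->1: VV[2][2]++ -> VV[2]=[0, 0, 3], msg_vec=[0, 0, 3]; VV[1]=max(VV[1],msg_vec) then VV[1][1]++ -> VV[1]=[1, 4, 3]
Event 6: LOCAL 0: VV[0][0]++ -> VV[0]=[2, 0, 0]
Event 7: LOCAL 2: VV[2][2]++ -> VV[2]=[0, 0, 4]
Event 8: SEND 2->1: VV[2][2]++ -> VV[2]=[0, 0, 5], msg_vec=[0, 0, 5]; VV[1]=max(VV[1],msg_vec) then VV[1][1]++ -> VV[1]=[1, 5, 5]
Event 9: SEND 0->2: VV[0][0]++ -> VV[0]=[3, 0, 0], msg_vec=[3, 0, 0]; VV[2]=max(VV[2],msg_vec) then VV[2][2]++ -> VV[2]=[3, 0, 6]
Event 4 stamp: [1, 3, 1]
Event 5 stamp: [0, 0, 3]
[1, 3, 1] <= [0, 0, 3]? False
[0, 0, 3] <= [1, 3, 1]? False
Relation: concurrent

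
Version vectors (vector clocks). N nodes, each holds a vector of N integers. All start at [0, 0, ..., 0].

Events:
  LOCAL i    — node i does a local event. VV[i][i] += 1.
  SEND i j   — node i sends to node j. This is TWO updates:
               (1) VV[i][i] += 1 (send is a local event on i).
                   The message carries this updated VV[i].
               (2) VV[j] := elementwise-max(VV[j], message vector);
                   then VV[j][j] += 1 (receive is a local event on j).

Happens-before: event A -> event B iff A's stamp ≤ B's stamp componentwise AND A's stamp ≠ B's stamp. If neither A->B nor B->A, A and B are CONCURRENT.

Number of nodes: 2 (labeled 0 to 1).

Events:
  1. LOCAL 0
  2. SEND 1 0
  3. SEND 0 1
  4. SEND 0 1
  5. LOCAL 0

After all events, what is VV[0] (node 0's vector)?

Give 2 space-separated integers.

Initial: VV[0]=[0, 0]
Initial: VV[1]=[0, 0]
Event 1: LOCAL 0: VV[0][0]++ -> VV[0]=[1, 0]
Event 2: SEND 1->0: VV[1][1]++ -> VV[1]=[0, 1], msg_vec=[0, 1]; VV[0]=max(VV[0],msg_vec) then VV[0][0]++ -> VV[0]=[2, 1]
Event 3: SEND 0->1: VV[0][0]++ -> VV[0]=[3, 1], msg_vec=[3, 1]; VV[1]=max(VV[1],msg_vec) then VV[1][1]++ -> VV[1]=[3, 2]
Event 4: SEND 0->1: VV[0][0]++ -> VV[0]=[4, 1], msg_vec=[4, 1]; VV[1]=max(VV[1],msg_vec) then VV[1][1]++ -> VV[1]=[4, 3]
Event 5: LOCAL 0: VV[0][0]++ -> VV[0]=[5, 1]
Final vectors: VV[0]=[5, 1]; VV[1]=[4, 3]

Answer: 5 1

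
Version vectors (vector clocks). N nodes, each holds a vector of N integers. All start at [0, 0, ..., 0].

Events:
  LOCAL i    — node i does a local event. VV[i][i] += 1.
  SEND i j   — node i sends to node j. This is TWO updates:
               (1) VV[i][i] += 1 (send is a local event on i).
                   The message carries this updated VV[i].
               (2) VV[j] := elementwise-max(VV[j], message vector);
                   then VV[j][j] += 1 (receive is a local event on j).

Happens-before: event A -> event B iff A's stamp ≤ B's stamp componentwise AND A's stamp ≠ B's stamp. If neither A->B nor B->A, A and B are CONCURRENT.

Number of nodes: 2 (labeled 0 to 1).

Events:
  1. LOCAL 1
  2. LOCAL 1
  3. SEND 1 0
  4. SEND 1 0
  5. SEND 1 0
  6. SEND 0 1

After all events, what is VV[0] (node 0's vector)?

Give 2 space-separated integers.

Answer: 4 5

Derivation:
Initial: VV[0]=[0, 0]
Initial: VV[1]=[0, 0]
Event 1: LOCAL 1: VV[1][1]++ -> VV[1]=[0, 1]
Event 2: LOCAL 1: VV[1][1]++ -> VV[1]=[0, 2]
Event 3: SEND 1->0: VV[1][1]++ -> VV[1]=[0, 3], msg_vec=[0, 3]; VV[0]=max(VV[0],msg_vec) then VV[0][0]++ -> VV[0]=[1, 3]
Event 4: SEND 1->0: VV[1][1]++ -> VV[1]=[0, 4], msg_vec=[0, 4]; VV[0]=max(VV[0],msg_vec) then VV[0][0]++ -> VV[0]=[2, 4]
Event 5: SEND 1->0: VV[1][1]++ -> VV[1]=[0, 5], msg_vec=[0, 5]; VV[0]=max(VV[0],msg_vec) then VV[0][0]++ -> VV[0]=[3, 5]
Event 6: SEND 0->1: VV[0][0]++ -> VV[0]=[4, 5], msg_vec=[4, 5]; VV[1]=max(VV[1],msg_vec) then VV[1][1]++ -> VV[1]=[4, 6]
Final vectors: VV[0]=[4, 5]; VV[1]=[4, 6]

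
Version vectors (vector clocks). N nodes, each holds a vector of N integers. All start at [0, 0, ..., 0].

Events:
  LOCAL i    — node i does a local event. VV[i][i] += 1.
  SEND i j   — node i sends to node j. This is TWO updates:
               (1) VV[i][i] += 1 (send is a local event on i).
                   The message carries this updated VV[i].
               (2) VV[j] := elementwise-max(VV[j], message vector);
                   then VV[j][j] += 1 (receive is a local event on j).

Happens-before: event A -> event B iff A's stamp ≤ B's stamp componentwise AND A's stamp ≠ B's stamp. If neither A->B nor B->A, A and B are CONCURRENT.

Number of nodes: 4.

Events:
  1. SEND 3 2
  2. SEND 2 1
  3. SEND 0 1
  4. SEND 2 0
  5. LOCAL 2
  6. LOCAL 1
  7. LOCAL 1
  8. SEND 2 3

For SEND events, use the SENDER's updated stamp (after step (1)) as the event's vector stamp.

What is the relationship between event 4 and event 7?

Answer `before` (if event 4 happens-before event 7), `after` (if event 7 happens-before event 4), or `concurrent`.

Initial: VV[0]=[0, 0, 0, 0]
Initial: VV[1]=[0, 0, 0, 0]
Initial: VV[2]=[0, 0, 0, 0]
Initial: VV[3]=[0, 0, 0, 0]
Event 1: SEND 3->2: VV[3][3]++ -> VV[3]=[0, 0, 0, 1], msg_vec=[0, 0, 0, 1]; VV[2]=max(VV[2],msg_vec) then VV[2][2]++ -> VV[2]=[0, 0, 1, 1]
Event 2: SEND 2->1: VV[2][2]++ -> VV[2]=[0, 0, 2, 1], msg_vec=[0, 0, 2, 1]; VV[1]=max(VV[1],msg_vec) then VV[1][1]++ -> VV[1]=[0, 1, 2, 1]
Event 3: SEND 0->1: VV[0][0]++ -> VV[0]=[1, 0, 0, 0], msg_vec=[1, 0, 0, 0]; VV[1]=max(VV[1],msg_vec) then VV[1][1]++ -> VV[1]=[1, 2, 2, 1]
Event 4: SEND 2->0: VV[2][2]++ -> VV[2]=[0, 0, 3, 1], msg_vec=[0, 0, 3, 1]; VV[0]=max(VV[0],msg_vec) then VV[0][0]++ -> VV[0]=[2, 0, 3, 1]
Event 5: LOCAL 2: VV[2][2]++ -> VV[2]=[0, 0, 4, 1]
Event 6: LOCAL 1: VV[1][1]++ -> VV[1]=[1, 3, 2, 1]
Event 7: LOCAL 1: VV[1][1]++ -> VV[1]=[1, 4, 2, 1]
Event 8: SEND 2->3: VV[2][2]++ -> VV[2]=[0, 0, 5, 1], msg_vec=[0, 0, 5, 1]; VV[3]=max(VV[3],msg_vec) then VV[3][3]++ -> VV[3]=[0, 0, 5, 2]
Event 4 stamp: [0, 0, 3, 1]
Event 7 stamp: [1, 4, 2, 1]
[0, 0, 3, 1] <= [1, 4, 2, 1]? False
[1, 4, 2, 1] <= [0, 0, 3, 1]? False
Relation: concurrent

Answer: concurrent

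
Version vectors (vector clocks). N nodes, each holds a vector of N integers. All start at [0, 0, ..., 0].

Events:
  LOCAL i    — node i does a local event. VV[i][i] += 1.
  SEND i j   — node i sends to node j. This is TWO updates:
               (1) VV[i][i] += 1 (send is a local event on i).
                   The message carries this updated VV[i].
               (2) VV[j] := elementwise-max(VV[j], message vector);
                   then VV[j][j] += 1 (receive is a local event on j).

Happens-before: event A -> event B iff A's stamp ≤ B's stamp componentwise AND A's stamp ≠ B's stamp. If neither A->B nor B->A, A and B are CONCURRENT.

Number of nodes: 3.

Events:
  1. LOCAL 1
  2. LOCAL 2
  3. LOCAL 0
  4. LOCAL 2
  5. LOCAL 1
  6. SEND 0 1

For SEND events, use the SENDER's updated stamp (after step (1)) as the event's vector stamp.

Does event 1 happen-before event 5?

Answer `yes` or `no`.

Answer: yes

Derivation:
Initial: VV[0]=[0, 0, 0]
Initial: VV[1]=[0, 0, 0]
Initial: VV[2]=[0, 0, 0]
Event 1: LOCAL 1: VV[1][1]++ -> VV[1]=[0, 1, 0]
Event 2: LOCAL 2: VV[2][2]++ -> VV[2]=[0, 0, 1]
Event 3: LOCAL 0: VV[0][0]++ -> VV[0]=[1, 0, 0]
Event 4: LOCAL 2: VV[2][2]++ -> VV[2]=[0, 0, 2]
Event 5: LOCAL 1: VV[1][1]++ -> VV[1]=[0, 2, 0]
Event 6: SEND 0->1: VV[0][0]++ -> VV[0]=[2, 0, 0], msg_vec=[2, 0, 0]; VV[1]=max(VV[1],msg_vec) then VV[1][1]++ -> VV[1]=[2, 3, 0]
Event 1 stamp: [0, 1, 0]
Event 5 stamp: [0, 2, 0]
[0, 1, 0] <= [0, 2, 0]? True. Equal? False. Happens-before: True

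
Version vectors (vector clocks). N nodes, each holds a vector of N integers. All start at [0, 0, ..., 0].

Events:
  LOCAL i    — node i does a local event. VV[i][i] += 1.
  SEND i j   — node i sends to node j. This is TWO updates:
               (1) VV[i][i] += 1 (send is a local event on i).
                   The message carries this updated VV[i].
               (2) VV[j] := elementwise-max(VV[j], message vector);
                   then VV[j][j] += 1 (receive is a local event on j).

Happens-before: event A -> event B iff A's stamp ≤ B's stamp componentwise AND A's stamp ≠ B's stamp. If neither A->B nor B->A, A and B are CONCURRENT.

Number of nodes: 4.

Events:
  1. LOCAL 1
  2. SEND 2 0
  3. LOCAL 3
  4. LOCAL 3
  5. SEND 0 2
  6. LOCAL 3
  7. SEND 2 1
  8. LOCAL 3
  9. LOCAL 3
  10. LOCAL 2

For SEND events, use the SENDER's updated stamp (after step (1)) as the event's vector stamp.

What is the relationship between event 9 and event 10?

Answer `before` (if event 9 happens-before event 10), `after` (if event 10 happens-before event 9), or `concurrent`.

Initial: VV[0]=[0, 0, 0, 0]
Initial: VV[1]=[0, 0, 0, 0]
Initial: VV[2]=[0, 0, 0, 0]
Initial: VV[3]=[0, 0, 0, 0]
Event 1: LOCAL 1: VV[1][1]++ -> VV[1]=[0, 1, 0, 0]
Event 2: SEND 2->0: VV[2][2]++ -> VV[2]=[0, 0, 1, 0], msg_vec=[0, 0, 1, 0]; VV[0]=max(VV[0],msg_vec) then VV[0][0]++ -> VV[0]=[1, 0, 1, 0]
Event 3: LOCAL 3: VV[3][3]++ -> VV[3]=[0, 0, 0, 1]
Event 4: LOCAL 3: VV[3][3]++ -> VV[3]=[0, 0, 0, 2]
Event 5: SEND 0->2: VV[0][0]++ -> VV[0]=[2, 0, 1, 0], msg_vec=[2, 0, 1, 0]; VV[2]=max(VV[2],msg_vec) then VV[2][2]++ -> VV[2]=[2, 0, 2, 0]
Event 6: LOCAL 3: VV[3][3]++ -> VV[3]=[0, 0, 0, 3]
Event 7: SEND 2->1: VV[2][2]++ -> VV[2]=[2, 0, 3, 0], msg_vec=[2, 0, 3, 0]; VV[1]=max(VV[1],msg_vec) then VV[1][1]++ -> VV[1]=[2, 2, 3, 0]
Event 8: LOCAL 3: VV[3][3]++ -> VV[3]=[0, 0, 0, 4]
Event 9: LOCAL 3: VV[3][3]++ -> VV[3]=[0, 0, 0, 5]
Event 10: LOCAL 2: VV[2][2]++ -> VV[2]=[2, 0, 4, 0]
Event 9 stamp: [0, 0, 0, 5]
Event 10 stamp: [2, 0, 4, 0]
[0, 0, 0, 5] <= [2, 0, 4, 0]? False
[2, 0, 4, 0] <= [0, 0, 0, 5]? False
Relation: concurrent

Answer: concurrent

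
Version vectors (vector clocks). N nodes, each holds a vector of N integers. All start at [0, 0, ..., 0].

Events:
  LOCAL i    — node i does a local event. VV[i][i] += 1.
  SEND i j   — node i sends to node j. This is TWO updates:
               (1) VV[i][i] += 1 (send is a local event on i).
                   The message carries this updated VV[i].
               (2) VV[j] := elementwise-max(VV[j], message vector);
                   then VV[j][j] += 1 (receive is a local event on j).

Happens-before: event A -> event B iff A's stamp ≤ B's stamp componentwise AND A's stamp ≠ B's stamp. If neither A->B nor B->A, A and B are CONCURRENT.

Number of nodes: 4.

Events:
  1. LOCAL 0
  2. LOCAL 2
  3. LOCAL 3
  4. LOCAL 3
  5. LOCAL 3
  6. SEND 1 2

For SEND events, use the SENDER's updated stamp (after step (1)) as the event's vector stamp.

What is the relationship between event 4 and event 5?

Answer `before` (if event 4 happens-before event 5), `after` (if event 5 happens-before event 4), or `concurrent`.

Answer: before

Derivation:
Initial: VV[0]=[0, 0, 0, 0]
Initial: VV[1]=[0, 0, 0, 0]
Initial: VV[2]=[0, 0, 0, 0]
Initial: VV[3]=[0, 0, 0, 0]
Event 1: LOCAL 0: VV[0][0]++ -> VV[0]=[1, 0, 0, 0]
Event 2: LOCAL 2: VV[2][2]++ -> VV[2]=[0, 0, 1, 0]
Event 3: LOCAL 3: VV[3][3]++ -> VV[3]=[0, 0, 0, 1]
Event 4: LOCAL 3: VV[3][3]++ -> VV[3]=[0, 0, 0, 2]
Event 5: LOCAL 3: VV[3][3]++ -> VV[3]=[0, 0, 0, 3]
Event 6: SEND 1->2: VV[1][1]++ -> VV[1]=[0, 1, 0, 0], msg_vec=[0, 1, 0, 0]; VV[2]=max(VV[2],msg_vec) then VV[2][2]++ -> VV[2]=[0, 1, 2, 0]
Event 4 stamp: [0, 0, 0, 2]
Event 5 stamp: [0, 0, 0, 3]
[0, 0, 0, 2] <= [0, 0, 0, 3]? True
[0, 0, 0, 3] <= [0, 0, 0, 2]? False
Relation: before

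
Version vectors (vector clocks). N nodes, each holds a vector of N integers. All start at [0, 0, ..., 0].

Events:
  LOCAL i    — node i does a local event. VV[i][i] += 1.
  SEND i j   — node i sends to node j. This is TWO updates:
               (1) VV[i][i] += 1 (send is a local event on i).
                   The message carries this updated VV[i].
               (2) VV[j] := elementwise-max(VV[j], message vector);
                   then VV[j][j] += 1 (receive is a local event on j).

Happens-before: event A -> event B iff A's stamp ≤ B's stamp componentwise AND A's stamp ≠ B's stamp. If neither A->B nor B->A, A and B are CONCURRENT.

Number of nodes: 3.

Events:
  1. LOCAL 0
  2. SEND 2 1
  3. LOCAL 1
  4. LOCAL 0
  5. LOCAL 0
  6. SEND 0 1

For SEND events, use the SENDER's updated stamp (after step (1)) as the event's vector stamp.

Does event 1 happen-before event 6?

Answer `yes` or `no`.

Initial: VV[0]=[0, 0, 0]
Initial: VV[1]=[0, 0, 0]
Initial: VV[2]=[0, 0, 0]
Event 1: LOCAL 0: VV[0][0]++ -> VV[0]=[1, 0, 0]
Event 2: SEND 2->1: VV[2][2]++ -> VV[2]=[0, 0, 1], msg_vec=[0, 0, 1]; VV[1]=max(VV[1],msg_vec) then VV[1][1]++ -> VV[1]=[0, 1, 1]
Event 3: LOCAL 1: VV[1][1]++ -> VV[1]=[0, 2, 1]
Event 4: LOCAL 0: VV[0][0]++ -> VV[0]=[2, 0, 0]
Event 5: LOCAL 0: VV[0][0]++ -> VV[0]=[3, 0, 0]
Event 6: SEND 0->1: VV[0][0]++ -> VV[0]=[4, 0, 0], msg_vec=[4, 0, 0]; VV[1]=max(VV[1],msg_vec) then VV[1][1]++ -> VV[1]=[4, 3, 1]
Event 1 stamp: [1, 0, 0]
Event 6 stamp: [4, 0, 0]
[1, 0, 0] <= [4, 0, 0]? True. Equal? False. Happens-before: True

Answer: yes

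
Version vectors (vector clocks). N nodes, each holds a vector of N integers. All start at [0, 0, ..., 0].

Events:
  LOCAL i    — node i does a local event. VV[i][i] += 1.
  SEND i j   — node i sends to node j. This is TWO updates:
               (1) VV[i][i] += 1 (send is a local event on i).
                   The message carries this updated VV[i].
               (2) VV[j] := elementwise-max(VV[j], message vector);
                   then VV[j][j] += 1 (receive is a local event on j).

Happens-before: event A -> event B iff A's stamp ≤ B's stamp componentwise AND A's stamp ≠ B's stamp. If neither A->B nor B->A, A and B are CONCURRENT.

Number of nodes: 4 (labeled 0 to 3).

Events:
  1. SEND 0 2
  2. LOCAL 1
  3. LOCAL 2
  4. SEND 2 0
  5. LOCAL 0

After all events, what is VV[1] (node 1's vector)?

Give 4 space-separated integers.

Initial: VV[0]=[0, 0, 0, 0]
Initial: VV[1]=[0, 0, 0, 0]
Initial: VV[2]=[0, 0, 0, 0]
Initial: VV[3]=[0, 0, 0, 0]
Event 1: SEND 0->2: VV[0][0]++ -> VV[0]=[1, 0, 0, 0], msg_vec=[1, 0, 0, 0]; VV[2]=max(VV[2],msg_vec) then VV[2][2]++ -> VV[2]=[1, 0, 1, 0]
Event 2: LOCAL 1: VV[1][1]++ -> VV[1]=[0, 1, 0, 0]
Event 3: LOCAL 2: VV[2][2]++ -> VV[2]=[1, 0, 2, 0]
Event 4: SEND 2->0: VV[2][2]++ -> VV[2]=[1, 0, 3, 0], msg_vec=[1, 0, 3, 0]; VV[0]=max(VV[0],msg_vec) then VV[0][0]++ -> VV[0]=[2, 0, 3, 0]
Event 5: LOCAL 0: VV[0][0]++ -> VV[0]=[3, 0, 3, 0]
Final vectors: VV[0]=[3, 0, 3, 0]; VV[1]=[0, 1, 0, 0]; VV[2]=[1, 0, 3, 0]; VV[3]=[0, 0, 0, 0]

Answer: 0 1 0 0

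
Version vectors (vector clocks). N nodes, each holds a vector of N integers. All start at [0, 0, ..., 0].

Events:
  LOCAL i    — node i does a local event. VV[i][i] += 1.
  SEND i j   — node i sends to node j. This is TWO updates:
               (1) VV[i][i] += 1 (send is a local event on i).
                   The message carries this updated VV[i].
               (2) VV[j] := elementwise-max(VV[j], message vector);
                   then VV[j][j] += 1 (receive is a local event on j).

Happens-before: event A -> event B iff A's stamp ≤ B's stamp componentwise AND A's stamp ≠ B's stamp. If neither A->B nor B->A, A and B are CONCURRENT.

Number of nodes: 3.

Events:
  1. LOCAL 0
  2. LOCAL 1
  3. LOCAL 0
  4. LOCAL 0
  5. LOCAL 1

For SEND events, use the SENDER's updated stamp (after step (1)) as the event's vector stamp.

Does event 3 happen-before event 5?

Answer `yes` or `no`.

Initial: VV[0]=[0, 0, 0]
Initial: VV[1]=[0, 0, 0]
Initial: VV[2]=[0, 0, 0]
Event 1: LOCAL 0: VV[0][0]++ -> VV[0]=[1, 0, 0]
Event 2: LOCAL 1: VV[1][1]++ -> VV[1]=[0, 1, 0]
Event 3: LOCAL 0: VV[0][0]++ -> VV[0]=[2, 0, 0]
Event 4: LOCAL 0: VV[0][0]++ -> VV[0]=[3, 0, 0]
Event 5: LOCAL 1: VV[1][1]++ -> VV[1]=[0, 2, 0]
Event 3 stamp: [2, 0, 0]
Event 5 stamp: [0, 2, 0]
[2, 0, 0] <= [0, 2, 0]? False. Equal? False. Happens-before: False

Answer: no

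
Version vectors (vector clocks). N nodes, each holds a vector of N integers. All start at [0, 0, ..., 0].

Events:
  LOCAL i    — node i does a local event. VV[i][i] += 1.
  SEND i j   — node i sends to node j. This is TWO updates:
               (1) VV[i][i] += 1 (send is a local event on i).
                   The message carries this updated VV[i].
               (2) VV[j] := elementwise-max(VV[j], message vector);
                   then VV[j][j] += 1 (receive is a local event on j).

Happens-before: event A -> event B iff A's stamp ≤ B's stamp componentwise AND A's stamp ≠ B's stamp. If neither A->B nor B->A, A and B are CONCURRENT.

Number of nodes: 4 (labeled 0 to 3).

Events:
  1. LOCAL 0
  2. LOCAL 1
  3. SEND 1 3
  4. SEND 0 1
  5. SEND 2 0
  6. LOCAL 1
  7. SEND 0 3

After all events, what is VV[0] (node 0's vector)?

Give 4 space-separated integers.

Answer: 4 0 1 0

Derivation:
Initial: VV[0]=[0, 0, 0, 0]
Initial: VV[1]=[0, 0, 0, 0]
Initial: VV[2]=[0, 0, 0, 0]
Initial: VV[3]=[0, 0, 0, 0]
Event 1: LOCAL 0: VV[0][0]++ -> VV[0]=[1, 0, 0, 0]
Event 2: LOCAL 1: VV[1][1]++ -> VV[1]=[0, 1, 0, 0]
Event 3: SEND 1->3: VV[1][1]++ -> VV[1]=[0, 2, 0, 0], msg_vec=[0, 2, 0, 0]; VV[3]=max(VV[3],msg_vec) then VV[3][3]++ -> VV[3]=[0, 2, 0, 1]
Event 4: SEND 0->1: VV[0][0]++ -> VV[0]=[2, 0, 0, 0], msg_vec=[2, 0, 0, 0]; VV[1]=max(VV[1],msg_vec) then VV[1][1]++ -> VV[1]=[2, 3, 0, 0]
Event 5: SEND 2->0: VV[2][2]++ -> VV[2]=[0, 0, 1, 0], msg_vec=[0, 0, 1, 0]; VV[0]=max(VV[0],msg_vec) then VV[0][0]++ -> VV[0]=[3, 0, 1, 0]
Event 6: LOCAL 1: VV[1][1]++ -> VV[1]=[2, 4, 0, 0]
Event 7: SEND 0->3: VV[0][0]++ -> VV[0]=[4, 0, 1, 0], msg_vec=[4, 0, 1, 0]; VV[3]=max(VV[3],msg_vec) then VV[3][3]++ -> VV[3]=[4, 2, 1, 2]
Final vectors: VV[0]=[4, 0, 1, 0]; VV[1]=[2, 4, 0, 0]; VV[2]=[0, 0, 1, 0]; VV[3]=[4, 2, 1, 2]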